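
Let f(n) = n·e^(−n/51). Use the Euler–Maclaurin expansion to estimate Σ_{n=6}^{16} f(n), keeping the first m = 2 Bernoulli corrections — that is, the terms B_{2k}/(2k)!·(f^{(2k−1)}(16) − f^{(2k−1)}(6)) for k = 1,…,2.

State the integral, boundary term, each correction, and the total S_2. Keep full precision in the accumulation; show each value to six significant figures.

S_2 ≈ 95.9718

∫_6^16 x·e^(−x/51) dx evaluates to 87.4825.
½[f(6) + f(16)] = ½[5.33406 + 11.6915] = 8.51279.
So far: 95.9953.
Correction k=1: B_{2}/2! · (f^{(1)}(16) − f^{(1)}(6)) = 1/12 · (0.501474 − 0.784420) = -0.0235788.
Running total after k=1: 95.9718.
Correction k=2: B_{4}/4! · (f^{(3)}(16) − f^{(3)}(6)) = −1/720 · (0.000754676 − 0.000985175) = 3.20137e-07.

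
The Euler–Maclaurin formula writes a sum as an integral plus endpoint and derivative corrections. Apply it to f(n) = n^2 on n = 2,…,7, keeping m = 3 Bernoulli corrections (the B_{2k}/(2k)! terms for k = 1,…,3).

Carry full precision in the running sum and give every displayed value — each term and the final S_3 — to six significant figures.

∫_2^7 x^2 dx evaluates to 111.667.
Boundary: ½(f(2) + f(7)) = ½(4.00000 + 49.0000) = 26.5000.
Integral + boundary = 138.167.
Order-1 term: 1/12 · (14.0000 − 4.00000) = 0.833333.
Partial sum through k=1: 139.000.
Order-2 term: −1/720 · (0.00000 − 0.00000) = 0.00000.
Partial sum through k=2: 139.000.
Order-3 term: 1/30240 · (0.00000 − 0.00000) = 0.00000.

S_3 ≈ 139.000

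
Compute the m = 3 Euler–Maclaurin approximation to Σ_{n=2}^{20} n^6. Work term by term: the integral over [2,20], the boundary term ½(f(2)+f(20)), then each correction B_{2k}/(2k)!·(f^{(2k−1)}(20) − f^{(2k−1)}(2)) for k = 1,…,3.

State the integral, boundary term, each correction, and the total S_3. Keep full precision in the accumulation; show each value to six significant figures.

S_3 ≈ 2.16456e+08

Integral: ∫_2^20 x^6 dx = 1.82857e+08.
½[f(2) + f(20)] = ½[64.0000 + 6.40000e+07] = 3.20000e+07.
So far: 2.14857e+08.
k=1: B_{2}/(2)! × [f^{(1)}(20) − f^{(1)}(2)] = 1/12 × (1.92000e+07 − 192.000) = 1.59998e+06.
After k=1: 2.16457e+08.
k=2: B_{4}/(4)! × [f^{(3)}(20) − f^{(3)}(2)] = −1/720 × (960000 − 960.000) = -1332.00.
After k=2: 2.16456e+08.
k=3: B_{6}/(6)! × [f^{(5)}(20) − f^{(5)}(2)] = 1/30240 × (14400.0 − 1440.00) = 0.428571.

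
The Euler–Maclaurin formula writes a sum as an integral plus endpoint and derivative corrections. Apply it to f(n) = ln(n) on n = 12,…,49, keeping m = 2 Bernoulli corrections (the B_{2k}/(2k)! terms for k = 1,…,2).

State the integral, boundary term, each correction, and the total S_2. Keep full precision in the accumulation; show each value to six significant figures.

S_2 ≈ 127.063

∫_12^49 ln(x) dx evaluates to 123.880.
Boundary: ½(f(12) + f(49)) = ½(2.48491 + 3.89182) = 3.18836.
Running total after boundary: 127.069.
k=1: B_{2}/(2)! × [f^{(1)}(49) − f^{(1)}(12)] = 1/12 × (0.0204082 − 0.0833333) = -0.00524376.
Partial sum through k=1: 127.063.
k=2: B_{4}/(4)! × [f^{(3)}(49) − f^{(3)}(12)] = −1/720 × (1.69997e-05 − 0.00115741) = 1.58390e-06.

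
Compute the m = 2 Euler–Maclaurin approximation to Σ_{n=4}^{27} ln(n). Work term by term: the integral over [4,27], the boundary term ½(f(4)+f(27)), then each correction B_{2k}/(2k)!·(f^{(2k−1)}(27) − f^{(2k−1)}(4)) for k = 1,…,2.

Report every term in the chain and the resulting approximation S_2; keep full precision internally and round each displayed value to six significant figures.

The integral term ∫_4^27 ln(x) dx = 60.4424.
Boundary: ½(f(4) + f(27)) = ½(1.38629 + 3.29584) = 2.34107.
Running total after boundary: 62.7835.
Correction k=1: B_{2}/2! · (f^{(1)}(27) − f^{(1)}(4)) = 1/12 · (0.0370370 − 0.250000) = -0.0177469.
Partial sum through k=1: 62.7657.
Correction k=2: B_{4}/4! · (f^{(3)}(27) − f^{(3)}(4)) = −1/720 · (0.000101611 − 0.0312500) = 4.32617e-05.

S_2 ≈ 62.7658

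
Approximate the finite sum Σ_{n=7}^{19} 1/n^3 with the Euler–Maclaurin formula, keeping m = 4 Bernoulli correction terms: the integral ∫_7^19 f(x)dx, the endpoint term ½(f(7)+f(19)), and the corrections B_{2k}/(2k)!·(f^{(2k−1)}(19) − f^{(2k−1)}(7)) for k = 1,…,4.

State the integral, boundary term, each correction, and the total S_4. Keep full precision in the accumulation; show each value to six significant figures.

∫_7^19 1/x^3 dx evaluates to 0.00881904.
½[f(7) + f(19)] = ½[0.00291545 + 0.000145794] = 0.00153062.
So far: 0.0103497.
k=1: B_{2}/(2)! × [f^{(1)}(19) − f^{(1)}(7)] = 1/12 × (-2.30201e-05 − (-0.00124948)) = 0.000102205.
Running total after k=1: 0.0104519.
k=2: B_{4}/(4)! × [f^{(3)}(19) − f^{(3)}(7)] = −1/720 × (-1.27535e-06 − (-0.000509992)) = -7.06550e-07.
Running total after k=2: 0.0104512.
k=3: B_{6}/(6)! × [f^{(5)}(19) − f^{(5)}(7)] = 1/30240 × (-1.48379e-07 − (-0.000437136)) = 1.44506e-08.
Running total after k=3: 0.0104512.
k=4: B_{8}/(8)! × [f^{(7)}(19) − f^{(7)}(7)] = −1/1209600 × (-2.95935e-08 − (-0.000642322)) = -5.30996e-10.

S_4 ≈ 0.0104512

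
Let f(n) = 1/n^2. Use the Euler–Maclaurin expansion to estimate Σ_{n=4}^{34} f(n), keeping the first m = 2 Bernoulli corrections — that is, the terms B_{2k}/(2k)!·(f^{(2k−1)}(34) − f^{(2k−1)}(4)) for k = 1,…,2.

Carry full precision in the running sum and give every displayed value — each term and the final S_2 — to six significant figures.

Integral: ∫_4^34 1/x^2 dx = 0.220588.
Endpoint term: (f(4) + f(34))/2 = (0.0625000 + 0.000865052)/2 = 0.0316825.
Integral + boundary = 0.252271.
Order-1 term: 1/12 · (-5.08854e-05 − (-0.0312500)) = 0.00259993.
Partial sum through k=1: 0.254871.
Order-2 term: −1/720 · (-5.28222e-07 − (-0.0234375)) = -3.25513e-05.

S_2 ≈ 0.254838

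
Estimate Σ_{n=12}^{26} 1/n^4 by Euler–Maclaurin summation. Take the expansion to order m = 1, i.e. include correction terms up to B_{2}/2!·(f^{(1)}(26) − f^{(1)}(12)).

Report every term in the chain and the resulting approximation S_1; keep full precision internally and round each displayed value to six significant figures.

S_1 ≈ 0.000200454

The integral term ∫_12^26 1/x^4 dx = 0.000173936.
Endpoint term: (f(12) + f(26))/2 = (4.82253e-05 + 2.18830e-06)/2 = 2.52068e-05.
So far: 0.000199143.
k=1: B_{2}/(2)! × [f^{(1)}(26) − f^{(1)}(12)] = 1/12 × (-3.36661e-07 − (-1.60751e-05)) = 1.31154e-06.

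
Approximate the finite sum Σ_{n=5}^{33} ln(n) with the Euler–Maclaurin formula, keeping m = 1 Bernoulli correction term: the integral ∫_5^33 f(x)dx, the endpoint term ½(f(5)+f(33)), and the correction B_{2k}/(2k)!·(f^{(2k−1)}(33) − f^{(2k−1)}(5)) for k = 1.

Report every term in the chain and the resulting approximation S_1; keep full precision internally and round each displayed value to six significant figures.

The integral term ∫_5^33 ln(x) dx = 79.3376.
Endpoint term: (f(5) + f(33))/2 = (1.60944 + 3.49651)/2 = 2.55297.
So far: 81.8905.
Correction k=1: B_{2}/2! · (f^{(1)}(33) − f^{(1)}(5)) = 1/12 · (0.0303030 − 0.200000) = -0.0141414.

S_1 ≈ 81.8764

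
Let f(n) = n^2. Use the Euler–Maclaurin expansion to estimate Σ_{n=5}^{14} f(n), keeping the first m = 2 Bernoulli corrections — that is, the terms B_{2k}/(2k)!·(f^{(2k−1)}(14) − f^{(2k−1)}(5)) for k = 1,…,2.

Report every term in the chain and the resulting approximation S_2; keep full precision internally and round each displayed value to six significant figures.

∫_5^14 x^2 dx evaluates to 873.000.
Endpoint term: (f(5) + f(14))/2 = (25.0000 + 196.000)/2 = 110.500.
Running total after boundary: 983.500.
Correction k=1: B_{2}/2! · (f^{(1)}(14) − f^{(1)}(5)) = 1/12 · (28.0000 − 10.0000) = 1.50000.
Running total after k=1: 985.000.
Correction k=2: B_{4}/4! · (f^{(3)}(14) − f^{(3)}(5)) = −1/720 · (0.00000 − 0.00000) = 0.00000.

S_2 ≈ 985.000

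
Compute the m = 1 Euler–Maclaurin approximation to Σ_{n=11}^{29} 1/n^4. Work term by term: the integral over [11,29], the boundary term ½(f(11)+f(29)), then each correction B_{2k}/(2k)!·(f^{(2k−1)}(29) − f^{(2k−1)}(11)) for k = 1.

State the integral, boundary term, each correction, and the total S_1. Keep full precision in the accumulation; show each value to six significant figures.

S_1 ≈ 0.000273682

The integral term ∫_11^29 1/x^4 dx = 0.000236771.
Boundary: ½(f(11) + f(29)) = ½(6.83013e-05 + 1.41387e-06) = 3.48576e-05.
Integral + boundary = 0.000271629.
Correction k=1: B_{2}/2! · (f^{(1)}(29) − f^{(1)}(11)) = 1/12 · (-1.95016e-07 − (-2.48369e-05)) = 2.05349e-06.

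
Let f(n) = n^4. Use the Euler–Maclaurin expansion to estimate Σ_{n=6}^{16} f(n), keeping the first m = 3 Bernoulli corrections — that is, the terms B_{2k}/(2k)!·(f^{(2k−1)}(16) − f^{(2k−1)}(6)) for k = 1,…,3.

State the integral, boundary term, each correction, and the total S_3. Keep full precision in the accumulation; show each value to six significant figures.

S_3 ≈ 242869

The integral term ∫_6^16 x^4 dx = 208160.
Endpoint term: (f(6) + f(16))/2 = (1296.00 + 65536.0)/2 = 33416.0.
So far: 241576.
Order-1 term: 1/12 · (16384.0 − 864.000) = 1293.33.
After k=1: 242869.
Order-2 term: −1/720 · (384.000 − 144.000) = -0.333333.
After k=2: 242869.
Order-3 term: 1/30240 · (0.00000 − 0.00000) = 0.00000.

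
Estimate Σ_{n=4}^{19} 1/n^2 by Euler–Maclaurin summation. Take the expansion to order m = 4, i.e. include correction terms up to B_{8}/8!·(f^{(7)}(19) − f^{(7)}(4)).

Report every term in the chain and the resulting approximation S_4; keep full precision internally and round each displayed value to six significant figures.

∫_4^19 1/x^2 dx evaluates to 0.197368.
½[f(4) + f(19)] = ½[0.0625000 + 0.00277008] = 0.0326350.
Integral + boundary = 0.230003.
Order-1 term: 1/12 · (-0.000291588 − (-0.0312500)) = 0.00257987.
Partial sum through k=1: 0.232583.
Order-2 term: −1/720 · (-9.69267e-06 − (-0.0234375)) = -3.25386e-05.
Partial sum through k=2: 0.232551.
Order-3 term: 1/30240 · (-8.05485e-07 − (-0.0439453)) = 1.45319e-06.
Partial sum through k=3: 0.232552.
Order-4 term: −1/1209600 · (-1.24951e-07 − (-0.153809)) = -1.27156e-07.

S_4 ≈ 0.232552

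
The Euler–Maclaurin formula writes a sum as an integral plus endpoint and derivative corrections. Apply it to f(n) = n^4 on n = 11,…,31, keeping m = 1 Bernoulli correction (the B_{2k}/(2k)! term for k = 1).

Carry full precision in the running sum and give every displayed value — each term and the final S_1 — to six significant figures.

Integral: ∫_11^31 x^4 dx = 5.69362e+06.
Boundary: ½(f(11) + f(31)) = ½(14641.0 + 923521) = 469081.
Integral + boundary = 6.16270e+06.
k=1: B_{2}/(2)! × [f^{(1)}(31) − f^{(1)}(11)] = 1/12 × (119164 − 5324.00) = 9486.67.

S_1 ≈ 6.17219e+06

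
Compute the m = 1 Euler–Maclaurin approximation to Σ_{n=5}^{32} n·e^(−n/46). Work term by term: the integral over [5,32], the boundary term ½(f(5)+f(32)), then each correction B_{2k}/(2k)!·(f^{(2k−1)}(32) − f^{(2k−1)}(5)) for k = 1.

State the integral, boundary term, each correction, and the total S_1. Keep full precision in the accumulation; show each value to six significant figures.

S_1 ≈ 325.027

∫_5^32 x·e^(−x/46) dx evaluates to 314.858.
½[f(5) + f(32)] = ½[4.48502 + 15.9600] = 10.2225.
So far: 325.081.
k=1: B_{2}/(2)! × [f^{(1)}(32) − f^{(1)}(5)] = 1/12 × (0.151793 − 0.799503) = -0.0539758.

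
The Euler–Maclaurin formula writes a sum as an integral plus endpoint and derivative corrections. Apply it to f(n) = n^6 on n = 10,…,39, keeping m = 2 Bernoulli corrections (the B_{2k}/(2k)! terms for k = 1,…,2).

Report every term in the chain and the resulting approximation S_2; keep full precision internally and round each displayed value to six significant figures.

S_2 ≈ 2.14079e+10

Integral: ∫_10^39 x^6 dx = 1.96030e+10.
Endpoint term: (f(10) + f(39))/2 = (1.00000e+06 + 3.51874e+09)/2 = 1.75987e+09.
Integral + boundary = 2.13629e+10.
Correction k=1: B_{2}/2! · (f^{(1)}(39) − f^{(1)}(10)) = 1/12 · (5.41345e+08 − 600000) = 4.50621e+07.
Partial sum through k=1: 2.14079e+10.
Correction k=2: B_{4}/4! · (f^{(3)}(39) − f^{(3)}(10)) = −1/720 · (7.11828e+06 − 120000) = -9719.83.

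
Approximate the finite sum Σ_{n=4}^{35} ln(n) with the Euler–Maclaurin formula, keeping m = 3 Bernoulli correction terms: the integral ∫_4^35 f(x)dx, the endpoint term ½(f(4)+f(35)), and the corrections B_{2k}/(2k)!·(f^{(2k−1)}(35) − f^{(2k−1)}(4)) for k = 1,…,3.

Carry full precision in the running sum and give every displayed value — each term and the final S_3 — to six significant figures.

S_3 ≈ 90.3444

The integral term ∫_4^35 ln(x) dx = 87.8920.
½[f(4) + f(35)] = ½[1.38629 + 3.55535] = 2.47082.
Integral + boundary = 90.3628.
k=1: B_{2}/(2)! × [f^{(1)}(35) − f^{(1)}(4)] = 1/12 × (0.0285714 − 0.250000) = -0.0184524.
Partial sum through k=1: 90.3444.
k=2: B_{4}/(4)! × [f^{(3)}(35) − f^{(3)}(4)] = −1/720 × (4.66472e-05 − 0.0312500) = 4.33380e-05.
Partial sum through k=2: 90.3444.
k=3: B_{6}/(6)! × [f^{(5)}(35) − f^{(5)}(4)] = 1/30240 × (4.56952e-07 − 0.0234375) = -7.75034e-07.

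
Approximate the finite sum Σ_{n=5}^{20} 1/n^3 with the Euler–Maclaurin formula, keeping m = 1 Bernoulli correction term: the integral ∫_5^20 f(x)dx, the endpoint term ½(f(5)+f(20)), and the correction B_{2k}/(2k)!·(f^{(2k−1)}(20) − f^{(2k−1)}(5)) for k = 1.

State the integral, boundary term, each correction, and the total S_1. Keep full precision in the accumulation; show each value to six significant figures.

∫_5^20 1/x^3 dx evaluates to 0.0187500.
Boundary: ½(f(5) + f(20)) = ½(0.00800000 + 0.000125000) = 0.00406250.
So far: 0.0228125.
Order-1 term: 1/12 · (-1.87500e-05 − (-0.00480000)) = 0.000398437.

S_1 ≈ 0.0232109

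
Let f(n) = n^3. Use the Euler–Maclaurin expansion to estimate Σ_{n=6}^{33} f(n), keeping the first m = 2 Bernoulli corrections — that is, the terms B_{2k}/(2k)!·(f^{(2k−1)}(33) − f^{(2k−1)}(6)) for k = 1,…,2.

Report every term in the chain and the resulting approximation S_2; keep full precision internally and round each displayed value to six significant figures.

∫_6^33 x^3 dx evaluates to 296156.
½[f(6) + f(33)] = ½[216.000 + 35937.0] = 18076.5.
Integral + boundary = 314233.
k=1: B_{2}/(2)! × [f^{(1)}(33) − f^{(1)}(6)] = 1/12 × (3267.00 − 108.000) = 263.250.
After k=1: 314496.
k=2: B_{4}/(4)! × [f^{(3)}(33) − f^{(3)}(6)] = −1/720 × (6.00000 − 6.00000) = 0.00000.

S_2 ≈ 314496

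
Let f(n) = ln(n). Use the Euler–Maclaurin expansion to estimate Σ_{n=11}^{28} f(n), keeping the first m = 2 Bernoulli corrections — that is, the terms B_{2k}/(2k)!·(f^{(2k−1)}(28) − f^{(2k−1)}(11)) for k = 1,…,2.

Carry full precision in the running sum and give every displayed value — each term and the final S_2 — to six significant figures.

S_2 ≈ 52.7853

The integral term ∫_11^28 ln(x) dx = 49.9249.
½[f(11) + f(28)] = ½[2.39790 + 3.33220] = 2.86505.
Running total after boundary: 52.7899.
Correction k=1: B_{2}/2! · (f^{(1)}(28) − f^{(1)}(11)) = 1/12 · (0.0357143 − 0.0909091) = -0.00459957.
After k=1: 52.7853.
Correction k=2: B_{4}/4! · (f^{(3)}(28) − f^{(3)}(11)) = −1/720 · (9.11079e-05 − 0.00150263) = 1.96045e-06.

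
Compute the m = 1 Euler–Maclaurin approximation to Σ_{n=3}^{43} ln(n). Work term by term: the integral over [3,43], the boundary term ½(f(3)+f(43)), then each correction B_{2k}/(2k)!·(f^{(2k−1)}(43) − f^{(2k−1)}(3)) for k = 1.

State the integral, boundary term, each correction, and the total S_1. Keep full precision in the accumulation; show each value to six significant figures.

The integral term ∫_3^43 ln(x) dx = 118.436.
½[f(3) + f(43)] = ½[1.09861 + 3.76120] = 2.42991.
So far: 120.866.
k=1: B_{2}/(2)! × [f^{(1)}(43) − f^{(1)}(3)] = 1/12 × (0.0232558 − 0.333333) = -0.0258398.

S_1 ≈ 120.840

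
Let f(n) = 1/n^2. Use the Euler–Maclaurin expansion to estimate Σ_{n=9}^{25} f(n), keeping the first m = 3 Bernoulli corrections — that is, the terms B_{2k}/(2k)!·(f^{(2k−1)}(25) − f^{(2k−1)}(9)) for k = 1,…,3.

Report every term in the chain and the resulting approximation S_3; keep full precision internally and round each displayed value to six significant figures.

Integral: ∫_9^25 1/x^2 dx = 0.0711111.
Boundary: ½(f(9) + f(25)) = ½(0.0123457 + 0.00160000) = 0.00697284.
Running total after boundary: 0.0780840.
Order-1 term: 1/12 · (-0.000128000 − (-0.00274348)) = 0.000217957.
After k=1: 0.0783019.
Order-2 term: −1/720 · (-2.45760e-06 − (-0.000406442)) = -5.61090e-07.
After k=2: 0.0783013.
Order-3 term: 1/30240 · (-1.17965e-07 − (-0.000150534)) = 4.97408e-09.

S_3 ≈ 0.0783014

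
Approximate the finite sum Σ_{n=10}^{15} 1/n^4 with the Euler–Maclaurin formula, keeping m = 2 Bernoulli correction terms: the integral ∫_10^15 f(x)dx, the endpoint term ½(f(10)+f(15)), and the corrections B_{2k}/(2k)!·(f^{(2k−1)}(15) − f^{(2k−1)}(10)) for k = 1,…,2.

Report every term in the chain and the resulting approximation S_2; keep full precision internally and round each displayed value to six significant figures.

∫_10^15 1/x^4 dx evaluates to 0.000234568.
Boundary: ½(f(10) + f(15)) = ½(0.000100000 + 1.97531e-05) = 5.98765e-05.
Integral + boundary = 0.000294444.
Correction k=1: B_{2}/2! · (f^{(1)}(15) − f^{(1)}(10)) = 1/12 · (-5.26749e-06 − (-4.00000e-05)) = 2.89438e-06.
Partial sum through k=1: 0.000297339.
Correction k=2: B_{4}/4! · (f^{(3)}(15) − f^{(3)}(10)) = −1/720 · (-7.02332e-07 − (-1.20000e-05)) = -1.56912e-08.

S_2 ≈ 0.000297323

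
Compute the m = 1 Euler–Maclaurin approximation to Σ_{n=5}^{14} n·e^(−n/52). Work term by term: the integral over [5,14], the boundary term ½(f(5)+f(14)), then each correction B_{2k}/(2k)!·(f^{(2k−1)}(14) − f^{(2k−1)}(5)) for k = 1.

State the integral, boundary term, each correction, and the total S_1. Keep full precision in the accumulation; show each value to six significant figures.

S_1 ≈ 77.9353

Integral: ∫_5^14 x·e^(−x/52) dx = 70.3386.
Endpoint term: (f(5) + f(14))/2 = (4.54162 + 10.6955)/2 = 7.61858.
Integral + boundary = 77.9572.
Correction k=1: B_{2}/2! · (f^{(1)}(14) − f^{(1)}(5)) = 1/12 · (0.558284 − 0.820985) = -0.0218918.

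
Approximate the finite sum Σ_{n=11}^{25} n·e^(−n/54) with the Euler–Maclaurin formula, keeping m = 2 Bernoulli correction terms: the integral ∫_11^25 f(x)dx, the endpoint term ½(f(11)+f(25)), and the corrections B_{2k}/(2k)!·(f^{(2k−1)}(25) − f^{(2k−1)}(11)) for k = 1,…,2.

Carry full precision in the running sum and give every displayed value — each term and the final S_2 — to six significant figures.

Integral: ∫_11^25 x·e^(−x/54) dx = 178.033.
½[f(11) + f(25)] = ½[8.97274 + 15.7354] = 12.3541.
So far: 190.387.
Correction k=1: B_{2}/2! · (f^{(1)}(25) − f^{(1)}(11)) = 1/12 · (0.338020 − 0.649542) = -0.0259602.
Partial sum through k=1: 190.361.
Correction k=2: B_{4}/4! · (f^{(3)}(25) − f^{(3)}(11)) = −1/720 · (0.000547617 − 0.000782219) = 3.25836e-07.

S_2 ≈ 190.361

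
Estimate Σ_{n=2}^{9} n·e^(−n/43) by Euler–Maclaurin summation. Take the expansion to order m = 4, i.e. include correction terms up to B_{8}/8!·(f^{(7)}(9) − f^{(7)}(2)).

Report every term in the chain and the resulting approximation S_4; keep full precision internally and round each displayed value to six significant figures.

The integral term ∫_2^9 x·e^(−x/43) dx = 33.3296.
Endpoint term: (f(2) + f(9))/2 = (1.90911 + 7.30035)/2 = 4.60473.
So far: 37.9343.
Correction k=1: B_{2}/2! · (f^{(1)}(9) − f^{(1)}(2)) = 1/12 · (0.641374 − 0.910156) = -0.0223984.
Running total after k=1: 37.9120.
Correction k=2: B_{4}/4! · (f^{(3)}(9) − f^{(3)}(2)) = −1/720 · (0.00122427 − 0.00152475) = 4.17334e-07.
Running total after k=2: 37.9120.
Correction k=3: B_{6}/6! · (f^{(5)}(9) − f^{(5)}(2)) = 1/30240 · (1.13665e-06 − 1.38305e-06) = -8.14817e-12.
Running total after k=3: 37.9120.
Correction k=4: B_{8}/8! · (f^{(7)}(9) − f^{(7)}(2)) = −1/1209600 · (8.71374e-10 − 1.05001e-09) = 1.47679e-16.

S_4 ≈ 37.9120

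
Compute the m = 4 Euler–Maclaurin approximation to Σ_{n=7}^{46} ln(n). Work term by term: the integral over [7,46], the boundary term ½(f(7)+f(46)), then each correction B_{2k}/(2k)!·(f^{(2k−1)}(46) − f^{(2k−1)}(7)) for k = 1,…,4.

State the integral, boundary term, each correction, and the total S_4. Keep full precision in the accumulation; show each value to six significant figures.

S_4 ≈ 126.373

∫_7^46 ln(x) dx evaluates to 123.496.
Boundary: ½(f(7) + f(46)) = ½(1.94591 + 3.82864) = 2.88728.
So far: 126.383.
Order-1 term: 1/12 · (0.0217391 − 0.142857) = -0.0100932.
Partial sum through k=1: 126.373.
Order-2 term: −1/720 · (2.05474e-05 − 0.00583090) = 8.06994e-06.
Partial sum through k=2: 126.373.
Order-3 term: 1/30240 · (1.16526e-07 − 0.00142798) = -4.72176e-08.
Partial sum through k=3: 126.373.
Order-4 term: −1/1209600 · (1.65207e-09 − 0.000874271) = 7.22776e-10.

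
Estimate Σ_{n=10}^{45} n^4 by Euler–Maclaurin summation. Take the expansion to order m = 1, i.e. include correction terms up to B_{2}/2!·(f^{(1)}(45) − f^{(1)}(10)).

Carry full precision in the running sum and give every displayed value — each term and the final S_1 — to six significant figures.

S_1 ≈ 3.89710e+07

∫_10^45 x^4 dx evaluates to 3.68856e+07.
Boundary: ½(f(10) + f(45)) = ½(10000.0 + 4.10062e+06) = 2.05531e+06.
So far: 3.89409e+07.
k=1: B_{2}/(2)! × [f^{(1)}(45) − f^{(1)}(10)] = 1/12 × (364500 − 4000.00) = 30041.7.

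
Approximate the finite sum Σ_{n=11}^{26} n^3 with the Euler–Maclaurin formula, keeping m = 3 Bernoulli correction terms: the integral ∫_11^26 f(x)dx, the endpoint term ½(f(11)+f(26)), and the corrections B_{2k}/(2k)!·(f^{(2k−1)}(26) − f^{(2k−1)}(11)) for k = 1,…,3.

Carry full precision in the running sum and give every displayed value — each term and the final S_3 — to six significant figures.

The integral term ∫_11^26 x^3 dx = 110584.
Boundary: ½(f(11) + f(26)) = ½(1331.00 + 17576.0) = 9453.50.
Integral + boundary = 120037.
Order-1 term: 1/12 · (2028.00 − 363.000) = 138.750.
Partial sum through k=1: 120176.
Order-2 term: −1/720 · (6.00000 − 6.00000) = 0.00000.
Partial sum through k=2: 120176.
Order-3 term: 1/30240 · (0.00000 − 0.00000) = 0.00000.

S_3 ≈ 120176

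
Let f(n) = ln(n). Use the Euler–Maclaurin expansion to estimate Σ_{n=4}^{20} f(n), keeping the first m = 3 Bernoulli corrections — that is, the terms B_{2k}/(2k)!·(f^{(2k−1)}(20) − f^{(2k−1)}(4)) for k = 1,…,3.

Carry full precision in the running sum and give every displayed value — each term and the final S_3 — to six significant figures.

∫_4^20 ln(x) dx evaluates to 38.3695.
½[f(4) + f(20)] = ½[1.38629 + 2.99573] = 2.19101.
Integral + boundary = 40.5605.
k=1: B_{2}/(2)! × [f^{(1)}(20) − f^{(1)}(4)] = 1/12 × (0.0500000 − 0.250000) = -0.0166667.
After k=1: 40.5438.
k=2: B_{4}/(4)! × [f^{(3)}(20) − f^{(3)}(4)] = −1/720 × (0.000250000 − 0.0312500) = 4.30556e-05.
After k=2: 40.5439.
k=3: B_{6}/(6)! × [f^{(5)}(20) − f^{(5)}(4)] = 1/30240 × (7.50000e-06 − 0.0234375) = -7.74802e-07.

S_3 ≈ 40.5439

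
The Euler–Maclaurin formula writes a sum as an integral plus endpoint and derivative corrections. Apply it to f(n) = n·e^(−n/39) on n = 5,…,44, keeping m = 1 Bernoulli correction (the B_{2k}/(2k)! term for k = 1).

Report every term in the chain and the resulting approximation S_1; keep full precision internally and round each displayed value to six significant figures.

S_1 ≈ 471.233

∫_5^44 x·e^(−x/39) dx evaluates to 461.982.
Boundary: ½(f(5) + f(44)) = ½(4.39836 + 14.2390) = 9.31868.
So far: 471.300.
Correction k=1: B_{2}/2! · (f^{(1)}(44) − f^{(1)}(5)) = 1/12 · (-0.0414889 − 0.766894) = -0.0673653.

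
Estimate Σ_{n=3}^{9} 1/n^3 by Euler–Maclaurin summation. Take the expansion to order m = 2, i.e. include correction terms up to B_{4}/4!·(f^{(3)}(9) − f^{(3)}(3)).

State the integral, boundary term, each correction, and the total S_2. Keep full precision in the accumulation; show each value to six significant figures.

S_2 ≈ 0.0715213

The integral term ∫_3^9 1/x^3 dx = 0.0493827.
½[f(3) + f(9)] = ½[0.0370370 + 0.00137174] = 0.0192044.
Integral + boundary = 0.0685871.
Order-1 term: 1/12 · (-0.000457247 − (-0.0370370)) = 0.00304832.
Running total after k=1: 0.0716354.
Order-2 term: −1/720 · (-0.000112901 − (-0.0823045)) = -0.000114155.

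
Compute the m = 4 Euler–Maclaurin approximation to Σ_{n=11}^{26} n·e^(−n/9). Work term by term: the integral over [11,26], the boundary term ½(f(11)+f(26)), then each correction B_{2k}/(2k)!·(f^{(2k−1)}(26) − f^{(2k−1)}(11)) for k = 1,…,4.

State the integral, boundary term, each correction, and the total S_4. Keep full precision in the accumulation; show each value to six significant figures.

S_4 ≈ 37.8377

∫_11^26 x·e^(−x/9) dx evaluates to 35.4975.
Boundary: ½(f(11) + f(26)) = ½(3.24032 + 1.44659) = 2.34346.
Running total after boundary: 37.8410.
Order-1 term: 1/12 · (-0.105094 − (-0.0654611)) = -0.00330274.
After k=1: 37.8377.
Order-2 term: −1/720 · (7.63210e-05 − 0.00646529) = 8.87357e-06.
After k=2: 37.8377.
Order-3 term: 1/30240 · (1.79025e-05 − 0.000169614) = -5.01692e-09.
After k=3: 37.8377.
Order-4 term: −1/1209600 · (4.30403e-07 − 3.20259e-06) = 2.29182e-12.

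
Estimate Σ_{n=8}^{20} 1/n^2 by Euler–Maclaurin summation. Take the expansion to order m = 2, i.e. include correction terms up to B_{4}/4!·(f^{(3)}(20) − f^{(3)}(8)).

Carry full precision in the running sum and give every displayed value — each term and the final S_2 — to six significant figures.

S_2 ≈ 0.0843662

The integral term ∫_8^20 1/x^2 dx = 0.0750000.
Boundary: ½(f(8) + f(20)) = ½(0.0156250 + 0.00250000) = 0.00906250.
Running total after boundary: 0.0840625.
Correction k=1: B_{2}/2! · (f^{(1)}(20) − f^{(1)}(8)) = 1/12 · (-0.000250000 − (-0.00390625)) = 0.000304687.
Running total after k=1: 0.0843672.
Correction k=2: B_{4}/4! · (f^{(3)}(20) − f^{(3)}(8)) = −1/720 · (-7.50000e-06 − (-0.000732422)) = -1.00684e-06.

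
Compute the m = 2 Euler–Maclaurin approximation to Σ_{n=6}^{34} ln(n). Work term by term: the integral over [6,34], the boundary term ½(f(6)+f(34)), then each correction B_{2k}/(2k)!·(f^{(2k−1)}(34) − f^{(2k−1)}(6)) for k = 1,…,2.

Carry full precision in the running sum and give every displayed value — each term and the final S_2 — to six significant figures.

∫_6^34 ln(x) dx evaluates to 81.1457.
Endpoint term: (f(6) + f(34))/2 = (1.79176 + 3.52636)/2 = 2.65906.
Running total after boundary: 83.8048.
Order-1 term: 1/12 · (0.0294118 − 0.166667) = -0.0114379.
After k=1: 83.7933.
Order-2 term: −1/720 · (5.08854e-05 − 0.00925926) = 1.27894e-05.

S_2 ≈ 83.7933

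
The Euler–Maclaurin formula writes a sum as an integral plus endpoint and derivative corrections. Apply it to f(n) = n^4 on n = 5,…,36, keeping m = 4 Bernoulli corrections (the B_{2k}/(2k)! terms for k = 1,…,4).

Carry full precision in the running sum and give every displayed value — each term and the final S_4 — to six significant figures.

The integral term ∫_5^36 x^4 dx = 1.20926e+07.
Boundary: ½(f(5) + f(36)) = ½(625.000 + 1.67962e+06) = 840120.
Running total after boundary: 1.29327e+07.
Correction k=1: B_{2}/2! · (f^{(1)}(36) − f^{(1)}(5)) = 1/12 · (186624 − 500.000) = 15510.3.
Partial sum through k=1: 1.29482e+07.
Correction k=2: B_{4}/4! · (f^{(3)}(36) − f^{(3)}(5)) = −1/720 · (864.000 − 120.000) = -1.03333.
Partial sum through k=2: 1.29482e+07.
Correction k=3: B_{6}/6! · (f^{(5)}(36) − f^{(5)}(5)) = 1/30240 · (0.00000 − 0.00000) = 0.00000.
Partial sum through k=3: 1.29482e+07.
Correction k=4: B_{8}/8! · (f^{(7)}(36) − f^{(7)}(5)) = −1/1209600 · (0.00000 − 0.00000) = 0.00000.

S_4 ≈ 1.29482e+07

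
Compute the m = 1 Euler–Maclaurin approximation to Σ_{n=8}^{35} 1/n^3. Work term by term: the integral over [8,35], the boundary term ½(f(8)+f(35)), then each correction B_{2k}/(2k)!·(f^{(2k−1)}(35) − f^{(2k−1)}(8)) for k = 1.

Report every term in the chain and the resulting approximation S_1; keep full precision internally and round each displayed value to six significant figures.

S_1 ≈ 0.00845343

Integral: ∫_8^35 1/x^3 dx = 0.00740434.
Boundary: ½(f(8) + f(35)) = ½(0.00195312 + 2.33236e-05) = 0.000988224.
Running total after boundary: 0.00839256.
k=1: B_{2}/(2)! × [f^{(1)}(35) − f^{(1)}(8)] = 1/12 × (-1.99917e-06 − (-0.000732422)) = 6.08686e-05.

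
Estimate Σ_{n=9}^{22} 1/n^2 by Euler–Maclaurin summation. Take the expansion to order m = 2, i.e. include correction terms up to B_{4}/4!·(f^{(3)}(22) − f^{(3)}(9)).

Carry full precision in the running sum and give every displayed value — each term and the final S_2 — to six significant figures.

∫_9^22 1/x^2 dx evaluates to 0.0656566.
Endpoint term: (f(9) + f(22))/2 = (0.0123457 + 0.00206612)/2 = 0.00720590.
Running total after boundary: 0.0728625.
Correction k=1: B_{2}/2! · (f^{(1)}(22) − f^{(1)}(9)) = 1/12 · (-0.000187829 − (-0.00274348)) = 0.000212971.
Running total after k=1: 0.0730754.
Correction k=2: B_{4}/4! · (f^{(3)}(22) − f^{(3)}(9)) = −1/720 · (-4.65691e-06 − (-0.000406442)) = -5.58035e-07.

S_2 ≈ 0.0730749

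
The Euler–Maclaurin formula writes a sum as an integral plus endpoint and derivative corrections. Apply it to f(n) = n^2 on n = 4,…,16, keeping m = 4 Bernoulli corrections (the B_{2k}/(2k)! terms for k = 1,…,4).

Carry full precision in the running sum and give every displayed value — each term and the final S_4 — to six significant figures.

Integral: ∫_4^16 x^2 dx = 1344.00.
½[f(4) + f(16)] = ½[16.0000 + 256.000] = 136.000.
Integral + boundary = 1480.00.
Correction k=1: B_{2}/2! · (f^{(1)}(16) − f^{(1)}(4)) = 1/12 · (32.0000 − 8.00000) = 2.00000.
Partial sum through k=1: 1482.00.
Correction k=2: B_{4}/4! · (f^{(3)}(16) − f^{(3)}(4)) = −1/720 · (0.00000 − 0.00000) = 0.00000.
Partial sum through k=2: 1482.00.
Correction k=3: B_{6}/6! · (f^{(5)}(16) − f^{(5)}(4)) = 1/30240 · (0.00000 − 0.00000) = 0.00000.
Partial sum through k=3: 1482.00.
Correction k=4: B_{8}/8! · (f^{(7)}(16) − f^{(7)}(4)) = −1/1209600 · (0.00000 − 0.00000) = 0.00000.

S_4 ≈ 1482.00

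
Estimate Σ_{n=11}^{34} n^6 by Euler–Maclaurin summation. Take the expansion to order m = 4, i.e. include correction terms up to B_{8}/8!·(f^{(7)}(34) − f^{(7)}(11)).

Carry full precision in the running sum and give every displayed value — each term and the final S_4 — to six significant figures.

S_4 ≈ 8.29647e+09

Integral: ∫_11^34 x^6 dx = 7.50055e+09.
Endpoint term: (f(11) + f(34))/2 = (1.77156e+06 + 1.54480e+09)/2 = 7.73288e+08.
Integral + boundary = 8.27384e+09.
Correction k=1: B_{2}/2! · (f^{(1)}(34) − f^{(1)}(11)) = 1/12 · (2.72613e+08 − 966306) = 2.26372e+07.
Running total after k=1: 8.29648e+09.
Correction k=2: B_{4}/4! · (f^{(3)}(34) − f^{(3)}(11)) = −1/720 · (4.71648e+06 − 159720) = -6328.83.
Running total after k=2: 8.29647e+09.
Correction k=3: B_{6}/6! · (f^{(5)}(34) − f^{(5)}(11)) = 1/30240 · (24480.0 − 7920.00) = 0.547619.
Running total after k=3: 8.29647e+09.
Correction k=4: B_{8}/8! · (f^{(7)}(34) − f^{(7)}(11)) = −1/1209600 · (0.00000 − 0.00000) = 0.00000.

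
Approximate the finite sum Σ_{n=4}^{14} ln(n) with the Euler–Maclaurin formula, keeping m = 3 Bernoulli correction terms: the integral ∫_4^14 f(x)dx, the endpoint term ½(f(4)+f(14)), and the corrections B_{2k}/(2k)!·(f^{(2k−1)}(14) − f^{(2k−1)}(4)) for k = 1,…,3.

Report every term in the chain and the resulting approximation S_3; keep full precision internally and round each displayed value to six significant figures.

Integral: ∫_4^14 ln(x) dx = 21.4016.
Boundary: ½(f(4) + f(14)) = ½(1.38629 + 2.63906) = 2.01268.
So far: 23.4143.
Correction k=1: B_{2}/2! · (f^{(1)}(14) − f^{(1)}(4)) = 1/12 · (0.0714286 − 0.250000) = -0.0148810.
After k=1: 23.3994.
Correction k=2: B_{4}/4! · (f^{(3)}(14) − f^{(3)}(4)) = −1/720 · (0.000728863 − 0.0312500) = 4.23905e-05.
After k=2: 23.3995.
Correction k=3: B_{6}/6! · (f^{(5)}(14) − f^{(5)}(4)) = 1/30240 · (4.46243e-05 − 0.0234375) = -7.73574e-07.

S_3 ≈ 23.3995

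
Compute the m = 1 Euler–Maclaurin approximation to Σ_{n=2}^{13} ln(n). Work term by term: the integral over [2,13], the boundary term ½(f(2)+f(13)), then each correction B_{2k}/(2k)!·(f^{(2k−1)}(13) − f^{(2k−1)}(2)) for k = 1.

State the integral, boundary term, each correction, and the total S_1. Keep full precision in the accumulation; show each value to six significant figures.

S_1 ≈ 22.5518

∫_2^13 ln(x) dx evaluates to 20.9580.
½[f(2) + f(13)] = ½[0.693147 + 2.56495] = 1.62905.
So far: 22.5871.
k=1: B_{2}/(2)! × [f^{(1)}(13) − f^{(1)}(2)] = 1/12 × (0.0769231 − 0.500000) = -0.0352564.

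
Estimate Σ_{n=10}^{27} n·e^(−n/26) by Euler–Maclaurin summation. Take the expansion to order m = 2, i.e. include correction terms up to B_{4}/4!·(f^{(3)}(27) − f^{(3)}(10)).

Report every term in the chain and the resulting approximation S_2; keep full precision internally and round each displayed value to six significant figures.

S_2 ≈ 157.483

Integral: ∫_10^27 x·e^(−x/26) dx = 149.336.
½[f(10) + f(27)] = ½[6.80712 + 9.55797] = 8.18255.
Running total after boundary: 157.519.
Correction k=1: B_{2}/2! · (f^{(1)}(27) − f^{(1)}(10)) = 1/12 · (-0.0136153 − 0.418900) = -0.0360429.
Running total after k=1: 157.483.
Correction k=2: B_{4}/4! · (f^{(3)}(27) − f^{(3)}(10)) = −1/720 · (0.00102719 − 0.00263362) = 2.23114e-06.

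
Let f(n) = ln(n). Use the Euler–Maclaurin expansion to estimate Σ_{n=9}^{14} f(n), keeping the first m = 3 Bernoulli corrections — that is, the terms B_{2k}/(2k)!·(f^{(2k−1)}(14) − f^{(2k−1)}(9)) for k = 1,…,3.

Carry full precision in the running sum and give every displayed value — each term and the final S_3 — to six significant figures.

S_3 ≈ 14.5866

Integral: ∫_9^14 ln(x) dx = 12.1718.
Boundary: ½(f(9) + f(14)) = ½(2.19722 + 2.63906) = 2.41814.
Integral + boundary = 14.5899.
Correction k=1: B_{2}/2! · (f^{(1)}(14) − f^{(1)}(9)) = 1/12 · (0.0714286 − 0.111111) = -0.00330688.
After k=1: 14.5866.
Correction k=2: B_{4}/4! · (f^{(3)}(14) − f^{(3)}(9)) = −1/720 · (0.000728863 − 0.00274348) = 2.79809e-06.
After k=2: 14.5866.
Correction k=3: B_{6}/6! · (f^{(5)}(14) − f^{(5)}(9)) = 1/30240 · (4.46243e-05 − 0.000406442) = -1.19649e-08.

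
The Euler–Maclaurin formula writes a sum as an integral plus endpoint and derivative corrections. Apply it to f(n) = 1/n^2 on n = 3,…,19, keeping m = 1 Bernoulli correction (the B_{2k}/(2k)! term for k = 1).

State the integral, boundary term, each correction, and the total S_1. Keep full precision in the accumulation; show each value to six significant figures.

∫_3^19 1/x^2 dx evaluates to 0.280702.
Boundary: ½(f(3) + f(19)) = ½(0.111111 + 0.00277008) = 0.0569406.
Integral + boundary = 0.337642.
Correction k=1: B_{2}/2! · (f^{(1)}(19) − f^{(1)}(3)) = 1/12 · (-0.000291588 − (-0.0740741)) = 0.00614854.

S_1 ≈ 0.343791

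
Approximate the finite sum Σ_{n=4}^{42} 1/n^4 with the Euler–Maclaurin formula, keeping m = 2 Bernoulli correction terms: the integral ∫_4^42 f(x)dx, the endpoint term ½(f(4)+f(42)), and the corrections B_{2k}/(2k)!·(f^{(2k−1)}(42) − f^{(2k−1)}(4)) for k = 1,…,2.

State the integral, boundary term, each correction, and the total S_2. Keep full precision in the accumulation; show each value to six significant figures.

The integral term ∫_4^42 1/x^4 dx = 0.00520383.
½[f(4) + f(42)] = ½[0.00390625 + 3.21368e-07] = 0.00195329.
Running total after boundary: 0.00715712.
Order-1 term: 1/12 · (-3.06065e-08 − (-0.00390625)) = 0.000325518.
Partial sum through k=1: 0.00748264.
Order-2 term: −1/720 · (-5.20519e-10 − (-0.00732422)) = -1.01725e-05.

S_2 ≈ 0.00747247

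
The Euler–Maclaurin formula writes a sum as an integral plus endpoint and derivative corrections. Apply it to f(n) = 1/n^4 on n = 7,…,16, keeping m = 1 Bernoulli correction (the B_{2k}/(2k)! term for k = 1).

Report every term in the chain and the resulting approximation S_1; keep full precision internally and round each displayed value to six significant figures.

∫_7^16 1/x^4 dx evaluates to 0.000890437.
½[f(7) + f(16)] = ½[0.000416493 + 1.52588e-05] = 0.000215876.
Integral + boundary = 0.00110631.
k=1: B_{2}/(2)! × [f^{(1)}(16) − f^{(1)}(7)] = 1/12 × (-3.81470e-06 − (-0.000237996)) = 1.95151e-05.

S_1 ≈ 0.00112583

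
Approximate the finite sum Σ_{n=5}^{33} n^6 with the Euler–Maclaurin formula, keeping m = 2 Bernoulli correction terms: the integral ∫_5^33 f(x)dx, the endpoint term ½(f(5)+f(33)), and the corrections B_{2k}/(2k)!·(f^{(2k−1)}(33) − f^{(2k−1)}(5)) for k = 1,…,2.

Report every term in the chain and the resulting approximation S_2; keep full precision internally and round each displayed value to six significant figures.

∫_5^33 x^6 dx evaluates to 6.08834e+09.
Endpoint term: (f(5) + f(33))/2 = (15625.0 + 1.29147e+09)/2 = 6.45742e+08.
Running total after boundary: 6.73408e+09.
Correction k=1: B_{2}/2! · (f^{(1)}(33) − f^{(1)}(5)) = 1/12 · (2.34812e+08 − 18750.0) = 1.95661e+07.
After k=1: 6.75365e+09.
Correction k=2: B_{4}/4! · (f^{(3)}(33) − f^{(3)}(5)) = −1/720 · (4.31244e+06 − 15000.0) = -5968.67.

S_2 ≈ 6.75364e+09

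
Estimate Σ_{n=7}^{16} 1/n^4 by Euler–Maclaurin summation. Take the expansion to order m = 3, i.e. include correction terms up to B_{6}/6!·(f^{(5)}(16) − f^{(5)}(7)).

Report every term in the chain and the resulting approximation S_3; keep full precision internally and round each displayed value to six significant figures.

Integral: ∫_7^16 1/x^4 dx = 0.000890437.
½[f(7) + f(16)] = ½[0.000416493 + 1.52588e-05] = 0.000215876.
Integral + boundary = 0.00110631.
k=1: B_{2}/(2)! × [f^{(1)}(16) − f^{(1)}(7)] = 1/12 × (-3.81470e-06 − (-0.000237996)) = 1.95151e-05.
Partial sum through k=1: 0.00112583.
k=2: B_{4}/(4)! × [f^{(3)}(16) − f^{(3)}(7)] = −1/720 × (-4.47035e-07 − (-0.000145712)) = -2.01757e-07.
Partial sum through k=2: 0.00112563.
k=3: B_{6}/(6)! × [f^{(5)}(16) − f^{(5)}(7)] = 1/30240 × (-9.77889e-08 − (-0.000166528)) = 5.50364e-09.

S_3 ≈ 0.00112563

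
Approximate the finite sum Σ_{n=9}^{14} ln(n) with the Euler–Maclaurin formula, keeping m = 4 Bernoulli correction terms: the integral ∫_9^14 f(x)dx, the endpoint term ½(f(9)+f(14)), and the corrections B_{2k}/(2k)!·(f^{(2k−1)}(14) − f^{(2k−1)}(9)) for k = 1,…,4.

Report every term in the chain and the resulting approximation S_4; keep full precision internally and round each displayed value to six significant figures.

S_4 ≈ 14.5866

∫_9^14 ln(x) dx evaluates to 12.1718.
Endpoint term: (f(9) + f(14))/2 = (2.19722 + 2.63906)/2 = 2.41814.
Integral + boundary = 14.5899.
k=1: B_{2}/(2)! × [f^{(1)}(14) − f^{(1)}(9)] = 1/12 × (0.0714286 − 0.111111) = -0.00330688.
After k=1: 14.5866.
k=2: B_{4}/(4)! × [f^{(3)}(14) − f^{(3)}(9)] = −1/720 × (0.000728863 − 0.00274348) = 2.79809e-06.
After k=2: 14.5866.
k=3: B_{6}/(6)! × [f^{(5)}(14) − f^{(5)}(9)] = 1/30240 × (4.46243e-05 − 0.000406442) = -1.19649e-08.
After k=3: 14.5866.
k=4: B_{8}/(8)! × [f^{(7)}(14) − f^{(7)}(9)] = −1/1209600 × (6.83024e-06 − 0.000150534) = 1.18803e-10.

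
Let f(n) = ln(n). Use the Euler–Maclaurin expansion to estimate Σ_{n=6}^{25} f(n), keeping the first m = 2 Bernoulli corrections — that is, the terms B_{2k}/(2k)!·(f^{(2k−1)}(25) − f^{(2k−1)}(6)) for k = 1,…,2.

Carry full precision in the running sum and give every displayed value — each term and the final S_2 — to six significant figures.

The integral term ∫_6^25 ln(x) dx = 50.7213.
Boundary: ½(f(6) + f(25)) = ½(1.79176 + 3.21888) = 2.50532.
Running total after boundary: 53.2267.
k=1: B_{2}/(2)! × [f^{(1)}(25) − f^{(1)}(6)] = 1/12 × (0.0400000 − 0.166667) = -0.0105556.
Running total after k=1: 53.2161.
k=2: B_{4}/(4)! × [f^{(3)}(25) − f^{(3)}(6)] = −1/720 × (0.000128000 − 0.00925926) = 1.26823e-05.

S_2 ≈ 53.2161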